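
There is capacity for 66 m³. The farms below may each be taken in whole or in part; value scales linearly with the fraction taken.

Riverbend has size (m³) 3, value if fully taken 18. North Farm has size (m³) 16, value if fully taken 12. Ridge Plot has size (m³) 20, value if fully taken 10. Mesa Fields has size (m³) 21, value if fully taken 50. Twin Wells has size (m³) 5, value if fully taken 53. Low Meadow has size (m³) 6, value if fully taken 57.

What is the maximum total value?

Sort by value density: Twin Wells 53/5≈10.6, Low Meadow 57/6≈9.5, Riverbend 18/3≈6, Mesa Fields 50/21≈2.38, North Farm 12/16≈0.75, Ridge Plot 10/20≈0.5.
Take all of Twin Wells (5 m³, value 53) — 61 m³ left.
Low Meadow: take in full, 6 m³ for value 57 — 55 left.
All 3 m³ of Riverbend fit (value 18) — 52 remain.
All 21 m³ of Mesa Fields fit (value 50) — 31 remain.
Take all of North Farm (16 m³, value 12) — 15 m³ left.
15 m³ left: a 15/20 share of Ridge Plot gives 10×15/20 = 7.5.
Total value = 197.5.

197.5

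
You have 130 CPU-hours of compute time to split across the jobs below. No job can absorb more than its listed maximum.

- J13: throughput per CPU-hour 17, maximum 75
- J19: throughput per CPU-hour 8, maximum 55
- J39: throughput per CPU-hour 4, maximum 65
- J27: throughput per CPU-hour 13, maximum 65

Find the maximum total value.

Order the jobs by throughput per CPU-hour: J13 17 > J27 13 > J19 8 > J39 4.
J13 takes 75 to reach its cap of 75 → 55 left.
Only 55 left; J27 takes them to reach 55.
Total = 17×75 + 13×55 = 1990.

1990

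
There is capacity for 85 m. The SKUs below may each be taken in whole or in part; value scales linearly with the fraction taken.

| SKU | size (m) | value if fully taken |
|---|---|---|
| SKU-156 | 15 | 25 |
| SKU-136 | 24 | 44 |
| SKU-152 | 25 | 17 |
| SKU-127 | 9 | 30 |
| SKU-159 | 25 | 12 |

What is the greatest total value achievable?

121.76

Sort by value density: SKU-127 30/9≈3.33, SKU-136 44/24≈1.83, SKU-156 25/15≈1.67, SKU-152 17/25≈0.68, SKU-159 12/25≈0.48.
Take all of SKU-127 (9 m, value 30) ; 76 m left.
All 24 m of SKU-136 fit (value 44) ; 52 remain.
Take all of SKU-156 (15 m, value 25) ; 37 m left.
Take all of SKU-152 (25 m, value 17) ; 12 m left.
Fill the last 12 m with part of SKU-159: 12/25 of it earns 5.76.
Total value = 121.76.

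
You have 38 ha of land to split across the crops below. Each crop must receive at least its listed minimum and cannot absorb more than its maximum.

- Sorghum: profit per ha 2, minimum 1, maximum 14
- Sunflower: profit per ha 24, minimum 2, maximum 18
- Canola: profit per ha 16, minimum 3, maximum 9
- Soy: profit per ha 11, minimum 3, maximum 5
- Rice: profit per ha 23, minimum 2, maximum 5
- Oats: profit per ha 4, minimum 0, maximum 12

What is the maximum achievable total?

Meeting every minimum uses 1+2+3+3+2+0 = 11 ha, leaving 27.
Highest profit per ha first: Sunflower 24 > Rice 23 > Canola 16 > Soy 11 > Oats 4 > Sorghum 2.
Sunflower: +16 to 18 (cap) → 11 left.
Rice takes 3 more to reach its cap of 5 → 8 left.
Canola: +6 to 9 (cap) → 2 left.
Give Soy 2 more to hit its cap of 5 → 0 left.
Total = 2×1 + 24×18 + 16×9 + 11×5 + 23×5 = 748.

748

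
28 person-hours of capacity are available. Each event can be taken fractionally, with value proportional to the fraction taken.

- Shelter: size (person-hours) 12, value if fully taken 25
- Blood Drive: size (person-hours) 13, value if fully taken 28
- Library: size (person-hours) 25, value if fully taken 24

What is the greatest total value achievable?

Best value per unit of size first: Blood Drive 28/13≈2.15, Shelter 25/12≈2.08, Library 24/25≈0.96.
Take all of Blood Drive (13 person-hours, value 28) → 15 person-hours left.
All 12 person-hours of Shelter fit (value 25) → 3 remain.
Fill the last 3 person-hours with part of Library: 3/25 of it earns 2.88.
Total value = 55.88.

55.88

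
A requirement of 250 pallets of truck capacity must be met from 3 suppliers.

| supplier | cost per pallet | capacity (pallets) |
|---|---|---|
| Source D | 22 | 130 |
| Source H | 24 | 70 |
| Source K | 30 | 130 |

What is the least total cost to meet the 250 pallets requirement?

6040

Cheapest first:
Source D (22): use full 130 ; 120 pallets to go.
Source H (24): use full 70 ; 50 pallets to go.
Source K at 30: take 50 of its 130 ; requirement met.
Cost = 130×22 + 70×24 + 50×30 = 6040.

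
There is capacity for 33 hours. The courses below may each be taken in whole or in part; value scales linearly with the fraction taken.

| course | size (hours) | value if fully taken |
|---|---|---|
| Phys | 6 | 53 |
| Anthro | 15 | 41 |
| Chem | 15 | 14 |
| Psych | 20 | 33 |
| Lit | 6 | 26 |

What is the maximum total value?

129.9

Best value per unit of size first: Phys 53/6≈8.83, Lit 26/6≈4.33, Anthro 41/15≈2.73, Psych 33/20≈1.65, Chem 14/15≈0.933.
All 6 hours of Phys fit (value 53) → 27 remain.
Lit: take in full, 6 hours for value 26 → 21 left.
Anthro: take in full, 15 hours for value 41 → 6 left.
Fill the last 6 hours with part of Psych: 6/20 of it earns 9.9.
Total value = 129.9.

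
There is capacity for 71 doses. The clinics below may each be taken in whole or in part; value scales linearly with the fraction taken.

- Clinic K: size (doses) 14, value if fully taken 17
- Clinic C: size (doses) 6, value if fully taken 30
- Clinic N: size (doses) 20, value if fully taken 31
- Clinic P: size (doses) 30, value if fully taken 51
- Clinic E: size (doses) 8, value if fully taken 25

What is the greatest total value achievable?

Rank by value-to-size ratio: Clinic C 30/6≈5, Clinic E 25/8≈3.12, Clinic P 51/30≈1.7, Clinic N 31/20≈1.55, Clinic K 17/14≈1.21.
Take all of Clinic C (6 doses, value 30) — 65 doses left.
Clinic E: take in full, 8 doses for value 25 — 57 left.
Clinic P: take in full, 30 doses for value 51 — 27 left.
Clinic N: take in full, 20 doses for value 31 — 7 left.
7 doses left: a 7/14 share of Clinic K gives 17×7/14 = 8.5.
Total value = 145.5.

145.5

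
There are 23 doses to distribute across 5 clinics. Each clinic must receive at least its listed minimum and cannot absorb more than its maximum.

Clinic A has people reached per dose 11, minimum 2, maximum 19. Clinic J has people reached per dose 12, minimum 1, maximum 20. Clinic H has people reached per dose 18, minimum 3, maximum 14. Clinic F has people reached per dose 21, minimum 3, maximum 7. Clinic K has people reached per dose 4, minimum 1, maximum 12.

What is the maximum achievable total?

Meeting every minimum uses 2+1+3+3+1 = 10 doses, leaving 13.
Highest people reached per dose first: Clinic F 21 > Clinic H 18 > Clinic J 12 > Clinic A 11 > Clinic K 4.
Give Clinic F 4 more to hit its cap of 7 → 9 left.
Clinic H has room for 11 more but only 9 remain, so it gets 12.
Total = 11×2 + 12×1 + 18×12 + 21×7 + 4×1 = 401.

401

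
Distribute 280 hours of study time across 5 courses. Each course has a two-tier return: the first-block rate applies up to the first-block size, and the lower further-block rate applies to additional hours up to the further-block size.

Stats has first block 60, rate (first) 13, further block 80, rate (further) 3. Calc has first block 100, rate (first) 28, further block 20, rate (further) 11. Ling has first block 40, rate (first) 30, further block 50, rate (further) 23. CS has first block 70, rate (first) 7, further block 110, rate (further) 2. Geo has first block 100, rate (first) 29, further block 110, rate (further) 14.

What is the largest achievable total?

7820

Order all 10 blocks by rate: Ling/T1 30 > Geo/T1 29 > Calc/T1 28 > Ling/T2 23 > Geo/T2 14 > Stats/T1 13 > Calc/T2 11 > CS/T1 7 > Stats/T2 3 > CS/T2 2.
Fill Ling T1 block (40 at 30) — 240 left.
Geo T1 at 29: fill all 100 — 140 left.
Fill Calc T1 block (100 at 28) — 40 left.
40 remain; put them into Ling T2 at 23.
Total = 30×40 + 29×100 + 28×100 + 23×40 = 7820.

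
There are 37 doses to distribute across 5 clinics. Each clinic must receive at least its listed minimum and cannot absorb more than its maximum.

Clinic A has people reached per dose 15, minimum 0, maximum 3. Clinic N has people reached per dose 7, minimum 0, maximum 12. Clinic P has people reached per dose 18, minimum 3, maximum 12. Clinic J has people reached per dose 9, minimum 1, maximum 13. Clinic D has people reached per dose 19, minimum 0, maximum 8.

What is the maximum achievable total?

Meeting every minimum uses 0+0+3+1+0 = 4 doses, leaving 33.
Order the clinics by people reached per dose: Clinic D 19 > Clinic P 18 > Clinic A 15 > Clinic J 9 > Clinic N 7.
Clinic D: +8 to 8 (cap) — 25 left.
Clinic P takes 9 more to reach its cap of 12 — 16 left.
Give Clinic A 3 more to hit its cap of 3 — 13 left.
Clinic J: +12 to 13 (cap) — 1 left.
Only 1 left; Clinic N takes them to reach 1.
Total = 15×3 + 7×1 + 18×12 + 9×13 + 19×8 = 537.

537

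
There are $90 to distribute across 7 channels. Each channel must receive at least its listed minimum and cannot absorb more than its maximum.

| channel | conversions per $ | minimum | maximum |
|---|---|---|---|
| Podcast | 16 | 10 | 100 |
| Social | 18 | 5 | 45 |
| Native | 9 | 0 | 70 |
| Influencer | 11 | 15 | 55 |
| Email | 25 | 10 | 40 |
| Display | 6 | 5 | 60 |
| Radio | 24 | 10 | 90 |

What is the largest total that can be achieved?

1805

Meeting every minimum uses 10+5+0+15+10+5+10 = 55 $, leaving 35.
Highest conversions per $ first: Email 25 > Radio 24 > Social 18 > Podcast 16 > Influencer 11 > Native 9 > Display 6.
Email takes 30 more to reach its cap of 40 → 5 left.
Radio: +5 (room for 80) → 15. Pool exhausted.
Total = 16×10 + 18×5 + 11×15 + 25×40 + 6×5 + 24×15 = 1805.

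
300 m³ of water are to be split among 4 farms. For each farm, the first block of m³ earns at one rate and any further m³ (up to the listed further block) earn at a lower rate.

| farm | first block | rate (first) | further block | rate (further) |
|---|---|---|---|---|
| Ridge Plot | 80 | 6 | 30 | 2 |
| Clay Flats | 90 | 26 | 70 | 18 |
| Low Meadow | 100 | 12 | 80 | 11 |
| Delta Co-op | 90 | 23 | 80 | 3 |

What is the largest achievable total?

6270

Order all 8 blocks by rate: Clay Flats/tier1 26 > Delta Co-op/tier1 23 > Clay Flats/tier2 18 > Low Meadow/tier1 12 > Low Meadow/tier2 11 > Ridge Plot/tier1 6 > Delta Co-op/tier2 3 > Ridge Plot/tier2 2.
Fill Clay Flats tier1 block (90 at 26) → 210 left.
Delta Co-op/tier1 (23): +90 → 120 left.
Fill Clay Flats tier2 block (70 at 18) → 50 left.
Low Meadow/tier1: +50 of 100 at 12; pool empty.
Total = 26×90 + 23×90 + 18×70 + 12×50 = 6270.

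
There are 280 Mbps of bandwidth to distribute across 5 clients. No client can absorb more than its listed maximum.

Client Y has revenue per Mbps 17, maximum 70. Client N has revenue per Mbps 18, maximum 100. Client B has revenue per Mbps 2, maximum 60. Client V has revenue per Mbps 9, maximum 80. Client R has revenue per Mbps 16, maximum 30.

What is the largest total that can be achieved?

Rank by revenue per Mbps: Client N 18 > Client Y 17 > Client R 16 > Client V 9 > Client B 2.
Give Client N 100 to hit its cap of 100 ; 180 left.
Client Y takes 70 to reach its cap of 70 ; 110 left.
Client R: +30 to 30 (cap) ; 80 left.
Client V takes 80 to reach its cap of 80 ; 0 left.
Total = 17×70 + 18×100 + 9×80 + 16×30 = 4190.

4190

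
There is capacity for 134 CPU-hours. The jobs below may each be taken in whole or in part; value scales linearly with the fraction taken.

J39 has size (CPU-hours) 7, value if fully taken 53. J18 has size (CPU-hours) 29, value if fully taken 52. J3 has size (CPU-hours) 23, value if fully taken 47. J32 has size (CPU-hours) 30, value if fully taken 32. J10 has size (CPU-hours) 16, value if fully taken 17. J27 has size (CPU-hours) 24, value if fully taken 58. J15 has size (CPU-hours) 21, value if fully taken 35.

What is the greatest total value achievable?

Best value per unit of size first: J39 53/7≈7.57, J27 58/24≈2.42, J3 47/23≈2.04, J18 52/29≈1.79, J15 35/21≈1.67, J32 32/30≈1.07, J10 17/16≈1.06.
Take all of J39 (7 CPU-hours, value 53) — 127 CPU-hours left.
J27: take in full, 24 CPU-hours for value 58 — 103 left.
Take all of J3 (23 CPU-hours, value 47) — 80 CPU-hours left.
Take all of J18 (29 CPU-hours, value 52) — 51 CPU-hours left.
All 21 CPU-hours of J15 fit (value 35) — 30 remain.
J32: take in full, 30 CPU-hours for value 32 — 0 left.
Total value = 277.

277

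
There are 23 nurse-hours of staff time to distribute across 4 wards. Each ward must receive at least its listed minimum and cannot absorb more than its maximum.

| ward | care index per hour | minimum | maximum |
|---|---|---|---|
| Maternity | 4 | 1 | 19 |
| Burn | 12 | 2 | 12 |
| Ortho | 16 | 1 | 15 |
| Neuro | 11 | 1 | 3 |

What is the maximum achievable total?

327

Meeting every minimum uses 1+2+1+1 = 5 nurse-hours, leaving 18.
Order the wards by care index per hour: Ortho 16 > Burn 12 > Neuro 11 > Maternity 4.
Ortho: +14 to 15 (cap) — 4 left.
Burn: +4 (room for 10) → 6. Pool exhausted.
Total = 4×1 + 12×6 + 16×15 + 11×1 = 327.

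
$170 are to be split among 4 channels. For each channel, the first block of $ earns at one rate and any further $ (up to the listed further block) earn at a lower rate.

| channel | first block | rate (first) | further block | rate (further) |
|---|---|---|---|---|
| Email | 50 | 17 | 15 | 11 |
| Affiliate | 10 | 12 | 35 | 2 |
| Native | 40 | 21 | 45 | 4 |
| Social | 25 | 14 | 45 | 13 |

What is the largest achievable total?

2745

Treat each block as its own option and order by rate: Native/T1 21 > Email/T1 17 > Social/T1 14 > Social/T2 13 > Affiliate/T1 12 > Email/T2 11 > Native/T2 4 > Affiliate/T2 2.
Native/T1 (21): +40 — 130 left.
Email T1 at 17: fill all 50 — 80 left.
Social T1 at 14: fill all 25 — 55 left.
Social T2 at 13: fill all 45 — 10 left.
Affiliate T1 at 12: fill all 10 — 0 left.
Total = 21×40 + 17×50 + 14×25 + 13×45 + 12×10 = 2745.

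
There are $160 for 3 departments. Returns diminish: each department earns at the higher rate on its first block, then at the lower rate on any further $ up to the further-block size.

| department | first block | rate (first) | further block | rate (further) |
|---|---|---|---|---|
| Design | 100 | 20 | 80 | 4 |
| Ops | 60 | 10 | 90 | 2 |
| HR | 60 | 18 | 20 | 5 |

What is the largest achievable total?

Order all 6 blocks by rate: Design/first 20 > HR/first 18 > Ops/first 10 > HR/second 5 > Design/second 4 > Ops/second 2.
Design/first (20): +100 ; 60 left.
HR/first (18): +60 ; 0 left.
Total = 20×100 + 18×60 = 3080.

3080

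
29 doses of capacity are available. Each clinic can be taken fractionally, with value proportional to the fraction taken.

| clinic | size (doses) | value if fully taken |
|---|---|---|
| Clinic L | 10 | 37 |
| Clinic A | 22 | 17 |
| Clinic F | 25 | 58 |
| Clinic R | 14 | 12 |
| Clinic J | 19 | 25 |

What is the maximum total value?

Best value per unit of size first: Clinic L 37/10≈3.7, Clinic F 58/25≈2.32, Clinic J 25/19≈1.32, Clinic R 12/14≈0.857, Clinic A 17/22≈0.773.
All 10 doses of Clinic L fit (value 37) — 19 remain.
Fill the last 19 doses with part of Clinic F: 19/25 of it earns 44.08.
Total value = 81.08.

81.08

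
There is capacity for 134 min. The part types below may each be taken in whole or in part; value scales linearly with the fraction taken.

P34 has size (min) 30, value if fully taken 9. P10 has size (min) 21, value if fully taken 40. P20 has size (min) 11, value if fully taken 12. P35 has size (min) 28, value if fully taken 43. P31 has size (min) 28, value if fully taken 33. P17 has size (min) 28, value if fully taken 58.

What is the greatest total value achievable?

191.4

Rank by value-to-size ratio: P17 58/28≈2.07, P10 40/21≈1.9, P35 43/28≈1.54, P31 33/28≈1.18, P20 12/11≈1.09, P34 9/30≈0.3.
Take all of P17 (28 min, value 58) ; 106 min left.
All 21 min of P10 fit (value 40) ; 85 remain.
Take all of P35 (28 min, value 43) ; 57 min left.
All 28 min of P31 fit (value 33) ; 29 remain.
All 11 min of P20 fit (value 12) ; 18 remain.
Fill the last 18 min with part of P34: 18/30 of it earns 5.4.
Total value = 191.4.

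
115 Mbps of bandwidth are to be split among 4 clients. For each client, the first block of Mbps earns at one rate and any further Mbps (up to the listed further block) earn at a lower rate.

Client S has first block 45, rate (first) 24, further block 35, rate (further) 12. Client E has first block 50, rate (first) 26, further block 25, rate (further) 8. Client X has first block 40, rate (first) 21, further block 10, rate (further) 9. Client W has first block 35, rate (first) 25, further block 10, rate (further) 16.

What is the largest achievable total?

Treat each block as its own option and order by rate: Client E/first 26 > Client W/first 25 > Client S/first 24 > Client X/first 21 > Client W/second 16 > Client S/second 12 > Client X/second 9 > Client E/second 8.
Fill Client E first block (50 at 26) ; 65 left.
Fill Client W first block (35 at 25) ; 30 left.
Client S/first: +30 of 45 at 24; pool empty.
Total = 26×50 + 25×35 + 24×30 = 2895.

2895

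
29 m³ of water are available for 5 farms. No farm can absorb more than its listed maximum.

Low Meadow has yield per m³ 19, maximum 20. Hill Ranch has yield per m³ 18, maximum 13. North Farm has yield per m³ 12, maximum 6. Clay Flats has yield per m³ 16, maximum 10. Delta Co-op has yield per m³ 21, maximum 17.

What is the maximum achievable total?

585

Highest yield per m³ first: Delta Co-op 21 > Low Meadow 19 > Hill Ranch 18 > Clay Flats 16 > North Farm 12.
Delta Co-op: +17 to 17 (cap) — 12 left.
Low Meadow: +12 (room for 20) → 12. Pool exhausted.
Total = 19×12 + 21×17 = 585.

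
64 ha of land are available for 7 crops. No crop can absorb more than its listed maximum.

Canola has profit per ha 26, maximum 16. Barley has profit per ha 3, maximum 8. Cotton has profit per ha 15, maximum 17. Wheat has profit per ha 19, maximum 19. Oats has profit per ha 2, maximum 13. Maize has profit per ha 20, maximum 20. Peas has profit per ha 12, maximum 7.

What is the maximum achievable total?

1312

Highest profit per ha first: Canola 26 > Maize 20 > Wheat 19 > Cotton 15 > Peas 12 > Barley 3 > Oats 2.
Give Canola 16 to hit its cap of 16 → 48 left.
Maize: +20 to 20 (cap) → 28 left.
Give Wheat 19 to hit its cap of 19 → 9 left.
Only 9 left; Cotton takes them to reach 9.
Total = 26×16 + 15×9 + 19×19 + 20×20 = 1312.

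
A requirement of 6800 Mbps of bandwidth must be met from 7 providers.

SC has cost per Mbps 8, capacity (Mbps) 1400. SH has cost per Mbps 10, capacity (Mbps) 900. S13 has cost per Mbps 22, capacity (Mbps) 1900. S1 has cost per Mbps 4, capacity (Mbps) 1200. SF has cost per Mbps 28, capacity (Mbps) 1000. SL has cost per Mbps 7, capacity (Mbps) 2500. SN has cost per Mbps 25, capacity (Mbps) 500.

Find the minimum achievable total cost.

Cheapest first:
Take 1200 from S1 at 4 ; need 5600 more.
SL at 7: take all 2500 Mbps ; 3100 still needed.
SC at 8: take all 1400 Mbps ; 1700 still needed.
Take 900 from SH at 10 ; need 800 more.
S13 (22): take the remaining 800 ; done.
SN, SF: unused.
Cost = 1200×4 + 2500×7 + 1400×8 + 900×10 + 800×22 = 60100.

60100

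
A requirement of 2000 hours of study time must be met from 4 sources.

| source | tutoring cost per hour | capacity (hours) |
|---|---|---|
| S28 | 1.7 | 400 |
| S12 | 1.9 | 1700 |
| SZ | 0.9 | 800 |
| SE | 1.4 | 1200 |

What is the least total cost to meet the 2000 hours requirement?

2400

Use sources in increasing cost order.
SZ (0.9): use full 800 — 1200 hours to go.
Take 1200 from SE at 1.4 — need 0 more.
S28, S12: unused.
Cost = 800×0.9 + 1200×1.4 = 2400.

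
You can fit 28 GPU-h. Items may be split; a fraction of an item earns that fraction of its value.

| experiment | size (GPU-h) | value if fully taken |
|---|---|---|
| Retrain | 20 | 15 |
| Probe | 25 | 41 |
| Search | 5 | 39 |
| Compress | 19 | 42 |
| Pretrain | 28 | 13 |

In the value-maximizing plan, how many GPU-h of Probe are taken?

4

Best value per unit of size first: Search 39/5≈7.8, Compress 42/19≈2.21, Probe 41/25≈1.64, Retrain 15/20≈0.75, Pretrain 13/28≈0.464.
Search: take in full, 5 GPU-h for value 39 → 23 left.
Compress: take in full, 19 GPU-h for value 42 → 4 left.
Fill the last 4 GPU-h with part of Probe: 4/25 of it earns 6.56.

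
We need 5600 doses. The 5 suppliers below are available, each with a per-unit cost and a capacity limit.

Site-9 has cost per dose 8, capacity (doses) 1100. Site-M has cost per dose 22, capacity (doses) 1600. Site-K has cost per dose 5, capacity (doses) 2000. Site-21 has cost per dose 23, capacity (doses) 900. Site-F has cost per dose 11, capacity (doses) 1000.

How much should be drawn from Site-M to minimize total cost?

Cheapest first:
Site-K (5): use full 2000 — 3600 doses to go.
Site-9 (8): use full 1100 — 2500 doses to go.
Site-F at 11: take all 1000 doses — 1500 still needed.
Site-M (22): take the remaining 1500 — done.
Site-21: unused.

1500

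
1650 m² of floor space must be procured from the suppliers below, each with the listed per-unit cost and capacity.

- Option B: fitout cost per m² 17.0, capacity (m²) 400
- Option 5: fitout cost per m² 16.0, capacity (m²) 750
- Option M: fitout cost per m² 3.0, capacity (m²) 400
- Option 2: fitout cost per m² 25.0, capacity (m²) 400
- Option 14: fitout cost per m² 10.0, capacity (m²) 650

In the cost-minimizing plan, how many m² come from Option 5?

Use suppliers in increasing cost order.
Option M at 3.0: take all 400 m² ; 1250 still needed.
Option 14 (10.0): use full 650 ; 600 m² to go.
Option 5 at 16.0: take 600 of its 750 ; requirement met.
Option B, Option 2: unused.

600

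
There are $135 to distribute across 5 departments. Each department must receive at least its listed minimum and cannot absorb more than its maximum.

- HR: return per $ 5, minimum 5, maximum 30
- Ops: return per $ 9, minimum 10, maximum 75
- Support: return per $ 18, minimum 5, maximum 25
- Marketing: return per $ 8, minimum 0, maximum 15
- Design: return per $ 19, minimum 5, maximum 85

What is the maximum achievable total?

2270

Meeting every minimum uses 5+10+5+0+5 = 25 $, leaving 110.
Highest return per $ first: Design 19 > Support 18 > Ops 9 > Marketing 8 > HR 5.
Design: +80 to 85 (cap) — 30 left.
Give Support 20 more to hit its cap of 25 — 10 left.
Ops: +10 (room for 65) → 20. Pool exhausted.
Total = 5×5 + 9×20 + 18×25 + 19×85 = 2270.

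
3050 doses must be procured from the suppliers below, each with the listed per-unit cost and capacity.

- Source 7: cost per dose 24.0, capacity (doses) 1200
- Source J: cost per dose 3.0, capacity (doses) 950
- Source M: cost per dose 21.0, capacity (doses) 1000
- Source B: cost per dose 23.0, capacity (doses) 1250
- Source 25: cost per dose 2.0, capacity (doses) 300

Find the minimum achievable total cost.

42850

Cheapest first:
Source 25 (2.0): use full 300 ; 2750 doses to go.
Source J at 3.0: take all 950 doses ; 1800 still needed.
Source M at 21.0: take all 1000 doses ; 800 still needed.
Source B at 23.0: take 800 of its 1250 ; requirement met.
Source 7: unused.
Cost = 300×2.0 + 950×3.0 + 1000×21.0 + 800×23.0 = 42850.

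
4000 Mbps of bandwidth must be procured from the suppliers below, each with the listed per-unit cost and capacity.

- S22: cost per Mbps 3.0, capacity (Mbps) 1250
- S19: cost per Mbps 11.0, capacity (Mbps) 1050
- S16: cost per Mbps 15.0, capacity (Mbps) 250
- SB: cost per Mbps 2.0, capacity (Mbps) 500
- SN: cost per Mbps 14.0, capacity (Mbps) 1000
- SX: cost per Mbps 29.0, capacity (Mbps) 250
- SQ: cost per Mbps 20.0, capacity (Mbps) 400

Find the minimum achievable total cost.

Cheapest first:
Take 500 from SB at 2.0 ; need 3500 more.
Take 1250 from S22 at 3.0 ; need 2250 more.
S19 (11.0): use full 1050 ; 1200 Mbps to go.
SN (14.0): use full 1000 ; 200 Mbps to go.
S16 (15.0): take the remaining 200 ; done.
SQ, SX: unused.
Cost = 500×2.0 + 1250×3.0 + 1050×11.0 + 1000×14.0 + 200×15.0 = 33300.

33300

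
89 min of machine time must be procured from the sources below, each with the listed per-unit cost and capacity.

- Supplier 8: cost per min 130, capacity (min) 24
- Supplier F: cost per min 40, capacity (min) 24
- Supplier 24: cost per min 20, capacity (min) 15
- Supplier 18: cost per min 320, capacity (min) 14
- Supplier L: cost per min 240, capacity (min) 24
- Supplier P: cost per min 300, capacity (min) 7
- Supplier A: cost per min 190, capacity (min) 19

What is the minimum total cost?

Fill from the cheapest source first.
Supplier 24 at 20: take all 15 min ; 74 still needed.
Take 24 from Supplier F at 40 ; need 50 more.
Supplier 8 at 130: take all 24 min ; 26 still needed.
Supplier A (190): use full 19 ; 7 min to go.
Take 7 from Supplier L at 240 to finish.
Supplier P, Supplier 18: unused.
Cost = 15×20 + 24×40 + 24×130 + 19×190 + 7×240 = 9670.

9670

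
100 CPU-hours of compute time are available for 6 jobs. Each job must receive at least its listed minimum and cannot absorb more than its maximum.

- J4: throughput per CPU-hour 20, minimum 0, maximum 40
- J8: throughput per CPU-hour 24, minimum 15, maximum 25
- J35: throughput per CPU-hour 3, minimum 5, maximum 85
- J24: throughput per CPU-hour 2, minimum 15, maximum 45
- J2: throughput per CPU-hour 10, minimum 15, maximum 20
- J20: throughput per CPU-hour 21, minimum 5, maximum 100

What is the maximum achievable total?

Meeting every minimum uses 0+15+5+15+15+5 = 55 CPU-hours, leaving 45.
Highest throughput per CPU-hour first: J8 24 > J20 21 > J4 20 > J2 10 > J35 3 > J24 2.
Give J8 10 more to hit its cap of 25 → 35 left.
Only 35 left; J20 takes them to reach 40.
Total = 24×25 + 3×5 + 2×15 + 10×15 + 21×40 = 1635.

1635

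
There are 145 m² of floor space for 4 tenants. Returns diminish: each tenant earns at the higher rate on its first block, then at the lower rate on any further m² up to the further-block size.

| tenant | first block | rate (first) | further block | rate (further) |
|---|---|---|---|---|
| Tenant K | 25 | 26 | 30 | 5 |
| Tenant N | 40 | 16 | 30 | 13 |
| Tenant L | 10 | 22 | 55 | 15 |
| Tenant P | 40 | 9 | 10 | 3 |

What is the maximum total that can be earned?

Rank every tier by rate: Tenant K/first 26 > Tenant L/first 22 > Tenant N/first 16 > Tenant L/second 15 > Tenant N/second 13 > Tenant P/first 9 > Tenant K/second 5 > Tenant P/second 3.
Fill Tenant K first block (25 at 26) — 120 left.
Tenant L first at 22: fill all 10 — 110 left.
Tenant N first at 16: fill all 40 — 70 left.
Tenant L second at 15: fill all 55 — 15 left.
Tenant N/second: +15 of 30 at 13; pool empty.
Total = 26×25 + 22×10 + 16×40 + 15×55 + 13×15 = 2530.

2530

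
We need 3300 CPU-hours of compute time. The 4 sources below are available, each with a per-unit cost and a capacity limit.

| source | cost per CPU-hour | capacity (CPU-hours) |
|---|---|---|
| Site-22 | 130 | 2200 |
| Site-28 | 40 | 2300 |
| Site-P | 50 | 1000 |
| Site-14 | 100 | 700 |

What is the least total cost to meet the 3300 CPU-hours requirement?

Use sources in increasing cost order.
Site-28 (40): use full 2300 ; 1000 CPU-hours to go.
Site-P (50): use full 1000 ; 0 CPU-hours to go.
Site-14, Site-22: unused.
Cost = 2300×40 + 1000×50 = 142000.

142000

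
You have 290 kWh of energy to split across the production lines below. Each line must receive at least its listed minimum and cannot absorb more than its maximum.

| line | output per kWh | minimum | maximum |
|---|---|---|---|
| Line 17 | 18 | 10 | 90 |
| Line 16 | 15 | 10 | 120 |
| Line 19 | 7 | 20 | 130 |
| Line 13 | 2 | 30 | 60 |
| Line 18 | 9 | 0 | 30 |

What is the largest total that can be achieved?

Meeting every minimum uses 10+10+20+30+0 = 70 kWh, leaving 220.
Rank by output per kWh: Line 17 18 > Line 16 15 > Line 18 9 > Line 19 7 > Line 13 2.
Line 17: +80 to 90 (cap) → 140 left.
Line 16: +110 to 120 (cap) → 30 left.
Line 18: +30 to 30 (cap) → 0 left.
Total = 18×90 + 15×120 + 7×20 + 2×30 + 9×30 = 3890.

3890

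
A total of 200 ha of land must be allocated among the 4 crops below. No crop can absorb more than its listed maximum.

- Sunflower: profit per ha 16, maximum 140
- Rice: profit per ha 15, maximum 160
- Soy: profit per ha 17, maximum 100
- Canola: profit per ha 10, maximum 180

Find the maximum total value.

3300

Order the crops by profit per ha: Soy 17 > Sunflower 16 > Rice 15 > Canola 10.
Soy takes 100 to reach its cap of 100 — 100 left.
Sunflower has room for 140 but only 100 remain, so it gets 100.
Total = 16×100 + 17×100 = 3300.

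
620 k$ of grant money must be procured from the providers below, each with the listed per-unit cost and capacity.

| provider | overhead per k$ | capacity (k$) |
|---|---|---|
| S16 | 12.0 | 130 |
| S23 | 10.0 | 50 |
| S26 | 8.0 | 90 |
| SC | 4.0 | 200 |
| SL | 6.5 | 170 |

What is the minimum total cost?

Use providers in increasing cost order.
Take 200 from SC at 4.0 — need 420 more.
Take 170 from SL at 6.5 — need 250 more.
Take 90 from S26 at 8.0 — need 160 more.
S23 (10.0): use full 50 — 110 k$ to go.
S16 at 12.0: take 110 of its 130 — requirement met.
Cost = 200×4.0 + 170×6.5 + 90×8.0 + 50×10.0 + 110×12.0 = 4445.

4445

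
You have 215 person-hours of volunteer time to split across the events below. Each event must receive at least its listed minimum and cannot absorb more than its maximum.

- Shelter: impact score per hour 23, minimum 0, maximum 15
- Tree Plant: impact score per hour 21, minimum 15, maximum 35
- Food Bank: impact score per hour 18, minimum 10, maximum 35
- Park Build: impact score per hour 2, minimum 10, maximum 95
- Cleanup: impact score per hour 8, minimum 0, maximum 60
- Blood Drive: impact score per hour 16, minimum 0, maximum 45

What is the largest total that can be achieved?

Meeting every minimum uses 0+15+10+10+0+0 = 35 person-hours, leaving 180.
Order the events by impact score per hour: Shelter 23 > Tree Plant 21 > Food Bank 18 > Blood Drive 16 > Cleanup 8 > Park Build 2.
Give Shelter 15 more to hit its cap of 15 — 165 left.
Tree Plant: +20 to 35 (cap) — 145 left.
Food Bank takes 25 more to reach its cap of 35 — 120 left.
Give Blood Drive 45 more to hit its cap of 45 — 75 left.
Give Cleanup 60 more to hit its cap of 60 — 15 left.
Only 15 left; Park Build takes them to reach 25.
Total = 23×15 + 21×35 + 18×35 + 2×25 + 8×60 + 16×45 = 2960.

2960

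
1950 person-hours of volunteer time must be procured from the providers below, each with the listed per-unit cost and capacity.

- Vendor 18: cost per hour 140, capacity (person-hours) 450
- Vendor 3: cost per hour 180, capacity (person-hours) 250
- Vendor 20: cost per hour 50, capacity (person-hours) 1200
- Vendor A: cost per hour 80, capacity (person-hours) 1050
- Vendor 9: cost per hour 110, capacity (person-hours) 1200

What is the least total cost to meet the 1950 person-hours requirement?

120000

Use providers in increasing cost order.
Take 1200 from Vendor 20 at 50 — need 750 more.
Vendor A at 80: take 750 of its 1050 — requirement met.
Vendor 9, Vendor 18, Vendor 3: unused.
Cost = 1200×50 + 750×80 = 120000.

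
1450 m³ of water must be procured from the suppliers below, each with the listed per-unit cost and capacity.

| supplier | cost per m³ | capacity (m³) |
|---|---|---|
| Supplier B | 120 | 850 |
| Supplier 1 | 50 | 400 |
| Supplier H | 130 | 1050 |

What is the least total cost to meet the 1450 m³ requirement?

148000

Fill from the cheapest supplier first.
Supplier 1 at 50: take all 400 m³ ; 1050 still needed.
Supplier B at 120: take all 850 m³ ; 200 still needed.
Supplier H (130): take the remaining 200 ; done.
Cost = 400×50 + 850×120 + 200×130 = 148000.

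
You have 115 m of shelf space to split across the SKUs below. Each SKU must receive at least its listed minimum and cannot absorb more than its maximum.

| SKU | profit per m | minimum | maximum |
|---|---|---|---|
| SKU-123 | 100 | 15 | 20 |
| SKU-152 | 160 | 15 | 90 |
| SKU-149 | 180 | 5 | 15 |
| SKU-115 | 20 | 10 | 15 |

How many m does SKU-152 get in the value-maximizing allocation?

75

Meeting every minimum uses 15+15+5+10 = 45 m, leaving 70.
Rank by profit per m: SKU-149 180 > SKU-152 160 > SKU-123 100 > SKU-115 20.
Give SKU-149 10 more to hit its cap of 15 — 60 left.
SKU-152: +60 (room for 75) → 75. Pool exhausted.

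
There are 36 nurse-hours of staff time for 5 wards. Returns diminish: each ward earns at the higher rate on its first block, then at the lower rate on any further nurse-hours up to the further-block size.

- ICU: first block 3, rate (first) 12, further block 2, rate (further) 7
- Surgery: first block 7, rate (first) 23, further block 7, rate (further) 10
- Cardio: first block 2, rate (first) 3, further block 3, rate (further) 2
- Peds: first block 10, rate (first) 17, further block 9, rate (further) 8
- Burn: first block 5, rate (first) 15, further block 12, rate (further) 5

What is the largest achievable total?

Rank every tier by rate: Surgery/first 23 > Peds/first 17 > Burn/first 15 > ICU/first 12 > Surgery/second 10 > Peds/second 8 > ICU/second 7 > Burn/second 5 > Cardio/first 3 > Cardio/second 2.
Surgery/first (23): +7 — 29 left.
Fill Peds first block (10 at 17) — 19 left.
Burn first at 15: fill all 5 — 14 left.
ICU first at 12: fill all 3 — 11 left.
Surgery/second (10): +7 — 4 left.
Peds second at 8: only 4 left, fill 4.
Total = 23×7 + 17×10 + 15×5 + 12×3 + 10×7 + 8×4 = 544.

544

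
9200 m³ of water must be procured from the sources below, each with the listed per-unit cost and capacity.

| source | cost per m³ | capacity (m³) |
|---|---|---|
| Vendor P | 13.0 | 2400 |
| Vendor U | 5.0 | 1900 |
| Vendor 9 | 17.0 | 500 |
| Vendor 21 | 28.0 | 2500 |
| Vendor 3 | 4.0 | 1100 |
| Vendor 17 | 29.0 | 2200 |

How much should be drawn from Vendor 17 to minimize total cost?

Cheapest first:
Vendor 3 (4.0): use full 1100 — 8100 m³ to go.
Take 1900 from Vendor U at 5.0 — need 6200 more.
Vendor P (13.0): use full 2400 — 3800 m³ to go.
Vendor 9 at 17.0: take all 500 m³ — 3300 still needed.
Take 2500 from Vendor 21 at 28.0 — need 800 more.
Vendor 17 (29.0): take the remaining 800 — done.

800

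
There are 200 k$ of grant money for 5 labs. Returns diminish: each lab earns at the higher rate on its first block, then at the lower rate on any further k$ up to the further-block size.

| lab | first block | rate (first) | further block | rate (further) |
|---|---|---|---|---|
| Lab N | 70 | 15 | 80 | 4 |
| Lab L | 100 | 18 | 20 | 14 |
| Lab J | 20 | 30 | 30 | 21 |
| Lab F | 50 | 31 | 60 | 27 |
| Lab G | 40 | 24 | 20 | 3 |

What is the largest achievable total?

Order all 10 blocks by rate: Lab F/tier1 31 > Lab J/tier1 30 > Lab F/tier2 27 > Lab G/tier1 24 > Lab J/tier2 21 > Lab L/tier1 18 > Lab N/tier1 15 > Lab L/tier2 14 > Lab N/tier2 4 > Lab G/tier2 3.
Lab F/tier1 (31): +50 → 150 left.
Lab J/tier1 (30): +20 → 130 left.
Lab F/tier2 (27): +60 → 70 left.
Lab G/tier1 (24): +40 → 30 left.
Lab J tier2 at 21: fill all 30 → 0 left.
Total = 31×50 + 30×20 + 27×60 + 24×40 + 21×30 = 5360.

5360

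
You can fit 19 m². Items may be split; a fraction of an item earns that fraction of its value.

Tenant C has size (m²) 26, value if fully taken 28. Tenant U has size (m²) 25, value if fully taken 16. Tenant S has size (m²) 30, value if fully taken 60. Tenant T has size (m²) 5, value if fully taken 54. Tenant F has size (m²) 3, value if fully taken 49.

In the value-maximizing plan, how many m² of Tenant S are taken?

Rank by value-to-size ratio: Tenant F 49/3≈16.3, Tenant T 54/5≈10.8, Tenant S 60/30≈2, Tenant C 28/26≈1.08, Tenant U 16/25≈0.64.
Take all of Tenant F (3 m², value 49) → 16 m² left.
All 5 m² of Tenant T fit (value 54) → 11 remain.
Fill the last 11 m² with part of Tenant S: 11/30 of it earns 22.

11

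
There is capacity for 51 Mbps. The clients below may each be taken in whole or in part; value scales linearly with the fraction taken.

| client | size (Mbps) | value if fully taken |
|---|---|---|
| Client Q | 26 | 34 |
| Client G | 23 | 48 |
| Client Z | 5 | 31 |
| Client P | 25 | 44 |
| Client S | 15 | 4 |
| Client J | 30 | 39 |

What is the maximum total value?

Rank by value-to-size ratio: Client Z 31/5≈6.2, Client G 48/23≈2.09, Client P 44/25≈1.76, Client Q 34/26≈1.31, Client J 39/30≈1.3, Client S 4/15≈0.267.
Client Z: take in full, 5 Mbps for value 31 ; 46 left.
Take all of Client G (23 Mbps, value 48) ; 23 Mbps left.
23 Mbps left: a 23/25 share of Client P gives 44×23/25 = 40.48.
Total value = 119.48.

119.48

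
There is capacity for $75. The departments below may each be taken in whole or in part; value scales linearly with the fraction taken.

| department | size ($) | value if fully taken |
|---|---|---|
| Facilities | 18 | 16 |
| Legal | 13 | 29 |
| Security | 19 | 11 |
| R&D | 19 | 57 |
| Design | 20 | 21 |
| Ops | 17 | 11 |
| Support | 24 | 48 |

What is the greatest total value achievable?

153.95

Best value per unit of size first: R&D 57/19≈3, Legal 29/13≈2.23, Support 48/24≈2, Design 21/20≈1.05, Facilities 16/18≈0.889, Ops 11/17≈0.647, Security 11/19≈0.579.
All 19 $ of R&D fit (value 57) — 56 remain.
All 13 $ of Legal fit (value 29) — 43 remain.
Take all of Support (24 $, value 48) — 19 $ left.
Fill the last 19 $ with part of Design: 19/20 of it earns 19.95.
Total value = 153.95.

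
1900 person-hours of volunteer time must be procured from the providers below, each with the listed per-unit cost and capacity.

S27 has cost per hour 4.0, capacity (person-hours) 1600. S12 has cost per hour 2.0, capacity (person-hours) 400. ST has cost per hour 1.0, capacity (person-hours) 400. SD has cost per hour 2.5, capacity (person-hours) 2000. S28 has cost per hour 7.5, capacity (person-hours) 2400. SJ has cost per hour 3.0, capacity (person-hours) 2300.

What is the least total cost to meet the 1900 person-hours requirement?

3950

Cheapest first:
Take 400 from ST at 1.0 → need 1500 more.
S12 at 2.0: take all 400 person-hours → 1100 still needed.
Take 1100 from SD at 2.5 to finish.
SJ, S27, S28: unused.
Cost = 400×1.0 + 400×2.0 + 1100×2.5 = 3950.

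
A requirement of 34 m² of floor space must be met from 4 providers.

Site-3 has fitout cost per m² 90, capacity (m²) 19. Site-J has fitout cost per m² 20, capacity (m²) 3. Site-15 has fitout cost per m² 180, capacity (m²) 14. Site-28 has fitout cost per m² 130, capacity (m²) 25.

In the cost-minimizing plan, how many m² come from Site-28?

12

Use providers in increasing cost order.
Take 3 from Site-J at 20 ; need 31 more.
Site-3 (90): use full 19 ; 12 m² to go.
Take 12 from Site-28 at 130 to finish.
Site-15: unused.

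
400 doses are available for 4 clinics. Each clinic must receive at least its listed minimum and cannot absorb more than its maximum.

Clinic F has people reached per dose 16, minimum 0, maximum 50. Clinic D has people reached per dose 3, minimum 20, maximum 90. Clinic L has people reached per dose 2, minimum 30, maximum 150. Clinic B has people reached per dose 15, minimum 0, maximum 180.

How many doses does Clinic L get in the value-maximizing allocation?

Meeting every minimum uses 0+20+30+0 = 50 doses, leaving 350.
Highest people reached per dose first: Clinic F 16 > Clinic B 15 > Clinic D 3 > Clinic L 2.
Give Clinic F 50 more to hit its cap of 50 — 300 left.
Clinic B: +180 to 180 (cap) — 120 left.
Give Clinic D 70 more to hit its cap of 90 — 50 left.
Clinic L has room for 120 more but only 50 remain, so it gets 80.

80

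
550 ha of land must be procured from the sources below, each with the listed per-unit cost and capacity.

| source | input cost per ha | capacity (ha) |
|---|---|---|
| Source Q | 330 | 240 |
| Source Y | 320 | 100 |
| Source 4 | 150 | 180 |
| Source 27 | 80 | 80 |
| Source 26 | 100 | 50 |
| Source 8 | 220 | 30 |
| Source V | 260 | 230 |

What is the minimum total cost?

99600

Fill from the cheapest source first.
Source 27 (80): use full 80 — 470 ha to go.
Take 50 from Source 26 at 100 — need 420 more.
Source 4 at 150: take all 180 ha — 240 still needed.
Source 8 at 220: take all 30 ha — 210 still needed.
Source V (260): take the remaining 210 — done.
Source Y, Source Q: unused.
Cost = 80×80 + 50×100 + 180×150 + 30×220 + 210×260 = 99600.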